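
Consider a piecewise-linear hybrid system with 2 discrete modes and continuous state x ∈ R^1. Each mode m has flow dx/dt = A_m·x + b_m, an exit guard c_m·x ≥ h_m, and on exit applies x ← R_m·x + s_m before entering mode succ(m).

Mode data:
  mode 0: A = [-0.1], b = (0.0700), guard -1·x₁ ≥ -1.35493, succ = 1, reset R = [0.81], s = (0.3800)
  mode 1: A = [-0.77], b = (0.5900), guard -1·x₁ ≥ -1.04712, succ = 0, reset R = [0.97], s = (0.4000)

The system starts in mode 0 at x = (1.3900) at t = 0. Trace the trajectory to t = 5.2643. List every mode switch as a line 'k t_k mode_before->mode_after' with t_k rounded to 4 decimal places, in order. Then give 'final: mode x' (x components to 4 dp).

1 0.5216 0->1
2 1.7282 1->0
3 2.6157 0->1
4 3.8223 1->0
5 4.7097 0->1
final: 1 1.2303

Mode 0: guard c·x = -1.3549 hit at Δt = 0.5216 (t = 0.5216), x⁻ = (1.3549) → reset → x⁺ = (1.4775), jump to mode 1
Mode 1: guard c·x = -1.0471 hit at Δt = 1.2066 (t = 1.7282), x⁻ = (1.0471) → reset → x⁺ = (1.4157), jump to mode 0
Mode 0: guard c·x = -1.3549 hit at Δt = 0.8874 (t = 2.6157), x⁻ = (1.3549) → reset → x⁺ = (1.4775), jump to mode 1
Mode 1: guard c·x = -1.0471 hit at Δt = 1.2066 (t = 3.8223), x⁻ = (1.0471) → reset → x⁺ = (1.4157), jump to mode 0
Mode 0: guard c·x = -1.3549 hit at Δt = 0.8874 (t = 4.7097), x⁻ = (1.3549) → reset → x⁺ = (1.4775), jump to mode 1
Mode 1: flow for 0.5546 to horizon, guard not reached → x = (1.2303)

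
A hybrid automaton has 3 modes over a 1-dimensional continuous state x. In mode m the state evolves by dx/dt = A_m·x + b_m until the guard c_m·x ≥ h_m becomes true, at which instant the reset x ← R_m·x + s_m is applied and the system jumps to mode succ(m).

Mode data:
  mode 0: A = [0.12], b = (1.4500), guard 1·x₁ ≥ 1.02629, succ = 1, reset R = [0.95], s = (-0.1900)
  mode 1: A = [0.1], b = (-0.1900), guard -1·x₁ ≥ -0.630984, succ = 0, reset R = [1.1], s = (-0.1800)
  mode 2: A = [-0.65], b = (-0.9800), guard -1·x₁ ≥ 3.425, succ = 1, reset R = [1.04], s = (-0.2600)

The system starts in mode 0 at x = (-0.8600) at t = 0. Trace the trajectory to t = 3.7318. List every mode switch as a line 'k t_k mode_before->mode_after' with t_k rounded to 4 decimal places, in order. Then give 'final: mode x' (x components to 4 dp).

Mode 0: guard c·x = 1.0263 hit at Δt = 1.2946 (t = 1.2946), x⁻ = (1.0263) → reset → x⁺ = (0.7850), jump to mode 1
Mode 1: guard c·x = -0.6310 hit at Δt = 1.2937 (t = 2.5883), x⁻ = (0.6310) → reset → x⁺ = (0.5141), jump to mode 0
Mode 0: guard c·x = 1.0263 hit at Δt = 0.3321 (t = 2.9204), x⁻ = (1.0263) → reset → x⁺ = (0.7850), jump to mode 1
Mode 1: flow for 0.8114 to horizon, guard not reached → x = (0.6907)

1 1.2946 0->1
2 2.5883 1->0
3 2.9204 0->1
final: 1 0.6907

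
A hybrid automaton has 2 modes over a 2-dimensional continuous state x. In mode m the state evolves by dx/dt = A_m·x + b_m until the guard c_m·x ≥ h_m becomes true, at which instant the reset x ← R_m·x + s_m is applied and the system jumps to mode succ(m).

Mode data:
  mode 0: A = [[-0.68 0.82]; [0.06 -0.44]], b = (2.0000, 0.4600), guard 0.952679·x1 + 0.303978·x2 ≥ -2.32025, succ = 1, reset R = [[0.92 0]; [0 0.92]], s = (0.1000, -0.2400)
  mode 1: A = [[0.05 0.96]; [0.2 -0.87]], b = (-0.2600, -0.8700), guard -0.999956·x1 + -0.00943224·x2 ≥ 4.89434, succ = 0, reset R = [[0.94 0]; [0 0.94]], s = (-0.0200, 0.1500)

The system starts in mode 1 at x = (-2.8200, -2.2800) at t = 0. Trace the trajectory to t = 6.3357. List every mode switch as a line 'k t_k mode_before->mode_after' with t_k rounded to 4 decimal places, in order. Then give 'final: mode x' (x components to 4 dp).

1 0.8171 1->0
2 1.6414 0->1
3 3.3364 1->0
4 4.0780 0->1
5 5.8243 1->0
final: 0 -2.8151 -1.0185

Mode 1: guard c·x = 4.8943 hit at Δt = 0.8171 (t = 0.8171), x⁻ = (-4.8748, -2.0934) → reset → x⁺ = (-4.6023, -1.8178), jump to mode 0
Mode 0: guard c·x = -2.3203 hit at Δt = 0.8243 (t = 1.6414), x⁻ = (-2.0911, -1.0794) → reset → x⁺ = (-1.8238, -1.2330), jump to mode 1
Mode 1: guard c·x = 4.8943 hit at Δt = 1.6950 (t = 3.3364), x⁻ = (-4.8785, -1.6969) → reset → x⁺ = (-4.6058, -1.4451), jump to mode 0
Mode 0: guard c·x = -2.3203 hit at Δt = 0.7416 (t = 4.0780), x⁻ = (-2.1564, -0.8748) → reset → x⁺ = (-1.8839, -1.0448), jump to mode 1
Mode 1: guard c·x = 4.8943 hit at Δt = 1.7464 (t = 5.8243), x⁻ = (-4.8789, -1.6639) → reset → x⁺ = (-4.6061, -1.4141), jump to mode 0
Mode 0: flow for 0.5114 to horizon, guard not reached → x = (-2.8151, -1.0185)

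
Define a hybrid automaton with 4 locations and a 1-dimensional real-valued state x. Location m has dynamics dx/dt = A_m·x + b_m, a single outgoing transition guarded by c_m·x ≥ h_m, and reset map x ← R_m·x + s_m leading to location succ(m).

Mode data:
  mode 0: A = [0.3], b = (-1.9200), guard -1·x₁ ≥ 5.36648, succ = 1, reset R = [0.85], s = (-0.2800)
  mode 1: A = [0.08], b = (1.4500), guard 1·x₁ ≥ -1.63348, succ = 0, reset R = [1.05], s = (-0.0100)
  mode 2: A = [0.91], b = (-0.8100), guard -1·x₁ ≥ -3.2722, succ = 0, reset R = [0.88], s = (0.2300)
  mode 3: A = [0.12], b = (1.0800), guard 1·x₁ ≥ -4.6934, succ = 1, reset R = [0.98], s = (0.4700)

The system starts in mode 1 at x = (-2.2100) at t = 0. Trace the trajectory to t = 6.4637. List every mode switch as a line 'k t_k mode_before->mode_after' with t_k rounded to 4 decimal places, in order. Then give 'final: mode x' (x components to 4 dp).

1 0.4448 1->0
2 1.6791 0->1
3 4.3832 1->0
4 5.6175 0->1
final: 1 -3.9111

Mode 1: guard c·x = -1.6335 hit at Δt = 0.4448 (t = 0.4448), x⁻ = (-1.6335) → reset → x⁺ = (-1.7252), jump to mode 0
Mode 0: guard c·x = 5.3665 hit at Δt = 1.2343 (t = 1.6791), x⁻ = (-5.3665) → reset → x⁺ = (-4.8415), jump to mode 1
Mode 1: guard c·x = -1.6335 hit at Δt = 2.7041 (t = 4.3832), x⁻ = (-1.6335) → reset → x⁺ = (-1.7252), jump to mode 0
Mode 0: guard c·x = 5.3665 hit at Δt = 1.2343 (t = 5.6175), x⁻ = (-5.3665) → reset → x⁺ = (-4.8415), jump to mode 1
Mode 1: flow for 0.8462 to horizon, guard not reached → x = (-3.9111)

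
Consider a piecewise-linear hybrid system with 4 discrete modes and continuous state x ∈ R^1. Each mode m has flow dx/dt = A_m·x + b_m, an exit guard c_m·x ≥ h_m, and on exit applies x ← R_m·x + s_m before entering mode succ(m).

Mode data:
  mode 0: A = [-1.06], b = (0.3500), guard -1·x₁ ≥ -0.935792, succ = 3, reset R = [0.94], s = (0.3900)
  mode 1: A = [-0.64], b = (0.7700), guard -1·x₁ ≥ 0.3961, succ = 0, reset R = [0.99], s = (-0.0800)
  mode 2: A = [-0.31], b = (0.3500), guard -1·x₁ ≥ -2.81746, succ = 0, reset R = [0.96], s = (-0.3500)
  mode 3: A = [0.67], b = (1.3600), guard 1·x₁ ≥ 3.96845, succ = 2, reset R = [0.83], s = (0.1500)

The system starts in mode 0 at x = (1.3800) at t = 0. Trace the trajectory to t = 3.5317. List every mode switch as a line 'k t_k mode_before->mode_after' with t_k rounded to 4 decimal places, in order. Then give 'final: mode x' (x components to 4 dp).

Mode 0: guard c·x = -0.9358 hit at Δt = 0.5190 (t = 0.5190), x⁻ = (0.9358) → reset → x⁺ = (1.2696), jump to mode 3
Mode 3: guard c·x = 3.9684 hit at Δt = 0.8921 (t = 1.4111), x⁻ = (3.9684) → reset → x⁺ = (3.4438), jump to mode 2
Mode 2: guard c·x = -2.8175 hit at Δt = 1.0178 (t = 2.4289), x⁻ = (2.8175) → reset → x⁺ = (2.3548), jump to mode 0
Mode 0: flow for 1.1028 to horizon, guard not reached → x = (0.9592)

1 0.5190 0->3
2 1.4111 3->2
3 2.4289 2->0
final: 0 0.9592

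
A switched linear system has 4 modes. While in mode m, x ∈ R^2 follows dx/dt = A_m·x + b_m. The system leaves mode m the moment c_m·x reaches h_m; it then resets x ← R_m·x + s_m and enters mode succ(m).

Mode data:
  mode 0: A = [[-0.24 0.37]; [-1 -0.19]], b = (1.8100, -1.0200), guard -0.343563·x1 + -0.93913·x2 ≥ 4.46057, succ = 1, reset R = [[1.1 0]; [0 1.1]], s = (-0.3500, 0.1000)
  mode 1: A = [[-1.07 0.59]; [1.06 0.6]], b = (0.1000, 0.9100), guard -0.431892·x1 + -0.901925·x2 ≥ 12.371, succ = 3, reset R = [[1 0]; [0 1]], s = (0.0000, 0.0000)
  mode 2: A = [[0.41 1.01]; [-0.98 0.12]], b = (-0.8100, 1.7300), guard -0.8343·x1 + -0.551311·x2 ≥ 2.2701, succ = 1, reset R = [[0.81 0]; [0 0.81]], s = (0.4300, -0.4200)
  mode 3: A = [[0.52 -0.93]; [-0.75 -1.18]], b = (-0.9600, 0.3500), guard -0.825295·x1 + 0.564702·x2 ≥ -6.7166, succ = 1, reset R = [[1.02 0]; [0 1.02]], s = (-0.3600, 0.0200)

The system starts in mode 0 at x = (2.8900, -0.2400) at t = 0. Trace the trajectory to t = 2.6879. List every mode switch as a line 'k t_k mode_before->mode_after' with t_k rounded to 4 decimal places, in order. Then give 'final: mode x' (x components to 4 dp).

Mode 0: guard c·x = 4.4606 hit at Δt = 1.5755 (t = 1.5755), x⁻ = (2.7357, -5.7505) → reset → x⁺ = (2.6593, -6.2255), jump to mode 1
Mode 1: flow for 1.1124 to horizon, guard not reached → x = (-2.1837, -10.2719)

1 1.5755 0->1
final: 1 -2.1837 -10.2719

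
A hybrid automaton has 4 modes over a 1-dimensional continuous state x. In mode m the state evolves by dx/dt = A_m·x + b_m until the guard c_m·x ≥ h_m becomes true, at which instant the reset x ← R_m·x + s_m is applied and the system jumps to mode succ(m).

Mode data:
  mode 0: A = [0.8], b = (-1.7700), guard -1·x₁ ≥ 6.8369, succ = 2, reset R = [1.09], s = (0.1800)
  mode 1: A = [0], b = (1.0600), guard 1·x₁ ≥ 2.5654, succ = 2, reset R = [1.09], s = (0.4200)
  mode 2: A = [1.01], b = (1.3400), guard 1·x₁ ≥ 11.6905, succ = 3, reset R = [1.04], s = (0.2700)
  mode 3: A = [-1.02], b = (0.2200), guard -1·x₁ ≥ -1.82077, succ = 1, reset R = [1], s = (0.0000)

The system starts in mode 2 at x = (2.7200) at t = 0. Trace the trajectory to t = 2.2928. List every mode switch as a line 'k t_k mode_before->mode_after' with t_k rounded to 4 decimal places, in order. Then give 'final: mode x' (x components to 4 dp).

Mode 2: guard c·x = 11.6905 hit at Δt = 1.1568 (t = 1.1568), x⁻ = (11.6905) → reset → x⁺ = (12.4281), jump to mode 3
Mode 3: flow for 1.1360 to horizon, guard not reached → x = (4.0490)

1 1.1568 2->3
final: 3 4.0490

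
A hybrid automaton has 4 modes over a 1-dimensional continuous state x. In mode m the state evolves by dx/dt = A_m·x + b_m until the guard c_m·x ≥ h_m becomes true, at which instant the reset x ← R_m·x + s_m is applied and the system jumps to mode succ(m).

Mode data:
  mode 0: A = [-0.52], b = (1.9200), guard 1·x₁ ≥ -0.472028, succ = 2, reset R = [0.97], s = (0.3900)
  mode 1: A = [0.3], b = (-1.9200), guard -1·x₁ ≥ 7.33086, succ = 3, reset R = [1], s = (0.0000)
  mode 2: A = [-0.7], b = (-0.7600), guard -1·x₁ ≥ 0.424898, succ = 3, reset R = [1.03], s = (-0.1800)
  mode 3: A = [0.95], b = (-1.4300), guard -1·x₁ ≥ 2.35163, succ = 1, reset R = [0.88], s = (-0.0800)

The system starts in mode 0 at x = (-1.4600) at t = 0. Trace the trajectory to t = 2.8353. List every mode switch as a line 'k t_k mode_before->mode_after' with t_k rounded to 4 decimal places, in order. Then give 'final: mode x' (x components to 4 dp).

Mode 0: guard c·x = -0.4720 hit at Δt = 0.4094 (t = 0.4094), x⁻ = (-0.4720) → reset → x⁺ = (-0.0679), jump to mode 2
Mode 2: guard c·x = 0.4249 hit at Δt = 0.6171 (t = 1.0265), x⁻ = (-0.4249) → reset → x⁺ = (-0.6176), jump to mode 3
Mode 3: guard c·x = 2.3516 hit at Δt = 0.6285 (t = 1.6550), x⁻ = (-2.3516) → reset → x⁺ = (-2.1494), jump to mode 1
Mode 1: flow for 1.1803 to horizon, guard not reached → x = (-5.7820)

1 0.4094 0->2
2 1.0265 2->3
3 1.6550 3->1
final: 1 -5.7820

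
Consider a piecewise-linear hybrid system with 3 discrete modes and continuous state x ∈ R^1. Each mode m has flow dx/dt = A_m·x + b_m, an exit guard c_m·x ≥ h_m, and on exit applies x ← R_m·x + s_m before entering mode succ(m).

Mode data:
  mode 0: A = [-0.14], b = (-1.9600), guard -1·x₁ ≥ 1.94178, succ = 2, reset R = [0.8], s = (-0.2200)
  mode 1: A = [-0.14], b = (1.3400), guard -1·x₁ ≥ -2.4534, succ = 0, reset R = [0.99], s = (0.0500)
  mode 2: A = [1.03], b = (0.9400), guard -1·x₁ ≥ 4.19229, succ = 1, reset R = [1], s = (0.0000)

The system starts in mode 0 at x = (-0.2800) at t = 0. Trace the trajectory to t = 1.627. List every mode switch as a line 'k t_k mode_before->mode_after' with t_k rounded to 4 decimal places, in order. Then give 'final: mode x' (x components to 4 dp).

Mode 0: guard c·x = 1.9418 hit at Δt = 0.9222 (t = 0.9222), x⁻ = (-1.9418) → reset → x⁺ = (-1.7734), jump to mode 2
Mode 2: flow for 0.7048 to horizon, guard not reached → x = (-2.6916)

1 0.9222 0->2
final: 2 -2.6916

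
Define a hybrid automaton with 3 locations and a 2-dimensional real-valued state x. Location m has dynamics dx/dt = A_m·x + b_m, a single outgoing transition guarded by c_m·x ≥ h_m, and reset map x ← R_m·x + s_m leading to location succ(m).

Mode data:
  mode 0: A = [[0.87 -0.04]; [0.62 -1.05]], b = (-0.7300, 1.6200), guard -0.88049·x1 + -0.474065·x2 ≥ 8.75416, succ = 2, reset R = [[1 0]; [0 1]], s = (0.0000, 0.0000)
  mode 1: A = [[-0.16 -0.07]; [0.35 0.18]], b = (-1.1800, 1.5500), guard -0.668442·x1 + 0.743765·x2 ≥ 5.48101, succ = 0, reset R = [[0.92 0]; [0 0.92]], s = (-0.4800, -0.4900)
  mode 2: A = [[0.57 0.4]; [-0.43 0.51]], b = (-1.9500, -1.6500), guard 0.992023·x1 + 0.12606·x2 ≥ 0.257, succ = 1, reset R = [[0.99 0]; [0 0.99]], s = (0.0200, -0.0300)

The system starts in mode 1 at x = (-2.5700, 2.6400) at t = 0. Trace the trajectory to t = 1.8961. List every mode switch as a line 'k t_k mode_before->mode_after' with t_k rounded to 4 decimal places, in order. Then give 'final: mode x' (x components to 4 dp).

Mode 1: guard c·x = 5.4810 hit at Δt = 1.3042 (t = 1.3042), x⁻ = (-3.7519, 3.9974) → reset → x⁺ = (-3.9317, 3.1876), jump to mode 0
Mode 0: flow for 0.5919 to horizon, guard not reached → x = (-7.2108, 0.8945)

1 1.3042 1->0
final: 0 -7.2108 0.8945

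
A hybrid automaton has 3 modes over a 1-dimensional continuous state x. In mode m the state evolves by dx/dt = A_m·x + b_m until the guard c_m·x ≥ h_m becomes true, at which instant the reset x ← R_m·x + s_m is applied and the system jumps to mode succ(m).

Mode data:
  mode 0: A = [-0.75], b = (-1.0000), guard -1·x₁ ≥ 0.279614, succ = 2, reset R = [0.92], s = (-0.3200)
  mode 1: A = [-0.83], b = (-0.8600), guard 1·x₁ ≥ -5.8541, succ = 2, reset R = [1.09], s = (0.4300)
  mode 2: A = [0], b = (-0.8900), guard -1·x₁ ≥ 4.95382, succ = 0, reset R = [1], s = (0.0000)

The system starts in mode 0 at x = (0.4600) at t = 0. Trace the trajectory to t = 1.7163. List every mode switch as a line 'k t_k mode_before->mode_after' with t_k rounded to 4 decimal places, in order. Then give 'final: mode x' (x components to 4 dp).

Mode 0: guard c·x = 0.2796 hit at Δt = 0.7090 (t = 0.7090), x⁻ = (-0.2796) → reset → x⁺ = (-0.5772), jump to mode 2
Mode 2: flow for 1.0073 to horizon, guard not reached → x = (-1.4737)

1 0.7090 0->2
final: 2 -1.4737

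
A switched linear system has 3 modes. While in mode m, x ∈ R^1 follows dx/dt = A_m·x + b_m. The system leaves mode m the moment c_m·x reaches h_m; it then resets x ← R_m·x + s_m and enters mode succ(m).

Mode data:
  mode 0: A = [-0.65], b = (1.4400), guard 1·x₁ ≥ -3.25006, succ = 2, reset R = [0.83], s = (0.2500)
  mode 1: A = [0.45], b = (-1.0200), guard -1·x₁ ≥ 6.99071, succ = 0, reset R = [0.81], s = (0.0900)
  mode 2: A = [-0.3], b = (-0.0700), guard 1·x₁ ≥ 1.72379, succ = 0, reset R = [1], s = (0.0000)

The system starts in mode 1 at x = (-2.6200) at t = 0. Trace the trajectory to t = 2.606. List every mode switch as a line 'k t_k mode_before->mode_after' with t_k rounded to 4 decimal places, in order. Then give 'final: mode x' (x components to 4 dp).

1 1.4198 1->0
2 1.9646 0->2
final: 2 -2.0600

Mode 1: guard c·x = 6.9907 hit at Δt = 1.4198 (t = 1.4198), x⁻ = (-6.9907) → reset → x⁺ = (-5.5725), jump to mode 0
Mode 0: guard c·x = -3.2501 hit at Δt = 0.5448 (t = 1.9646), x⁻ = (-3.2501) → reset → x⁺ = (-2.4475), jump to mode 2
Mode 2: flow for 0.6414 to horizon, guard not reached → x = (-2.0600)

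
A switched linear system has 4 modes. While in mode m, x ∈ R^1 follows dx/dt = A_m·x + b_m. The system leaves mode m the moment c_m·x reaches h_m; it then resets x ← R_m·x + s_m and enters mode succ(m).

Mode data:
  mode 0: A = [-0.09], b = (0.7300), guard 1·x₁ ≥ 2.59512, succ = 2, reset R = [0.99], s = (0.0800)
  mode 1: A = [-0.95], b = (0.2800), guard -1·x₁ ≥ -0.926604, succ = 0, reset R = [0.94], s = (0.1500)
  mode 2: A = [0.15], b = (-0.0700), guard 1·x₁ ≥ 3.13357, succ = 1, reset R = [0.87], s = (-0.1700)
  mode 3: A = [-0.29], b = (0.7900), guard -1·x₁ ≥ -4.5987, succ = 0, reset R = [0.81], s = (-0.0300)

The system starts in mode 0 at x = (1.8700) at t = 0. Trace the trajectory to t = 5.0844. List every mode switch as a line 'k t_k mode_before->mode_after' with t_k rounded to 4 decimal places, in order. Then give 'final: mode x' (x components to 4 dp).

Mode 0: guard c·x = 2.5951 hit at Δt = 1.3723 (t = 1.3723), x⁻ = (2.5951) → reset → x⁺ = (2.6492), jump to mode 2
Mode 2: guard c·x = 3.1336 hit at Δt = 1.3363 (t = 2.7086), x⁻ = (3.1336) → reset → x⁺ = (2.5562), jump to mode 1
Mode 1: guard c·x = -0.9266 hit at Δt = 1.3422 (t = 4.0508), x⁻ = (0.9266) → reset → x⁺ = (1.0210), jump to mode 0
Mode 0: flow for 1.0336 to horizon, guard not reached → x = (1.6508)

1 1.3723 0->2
2 2.7086 2->1
3 4.0508 1->0
final: 0 1.6508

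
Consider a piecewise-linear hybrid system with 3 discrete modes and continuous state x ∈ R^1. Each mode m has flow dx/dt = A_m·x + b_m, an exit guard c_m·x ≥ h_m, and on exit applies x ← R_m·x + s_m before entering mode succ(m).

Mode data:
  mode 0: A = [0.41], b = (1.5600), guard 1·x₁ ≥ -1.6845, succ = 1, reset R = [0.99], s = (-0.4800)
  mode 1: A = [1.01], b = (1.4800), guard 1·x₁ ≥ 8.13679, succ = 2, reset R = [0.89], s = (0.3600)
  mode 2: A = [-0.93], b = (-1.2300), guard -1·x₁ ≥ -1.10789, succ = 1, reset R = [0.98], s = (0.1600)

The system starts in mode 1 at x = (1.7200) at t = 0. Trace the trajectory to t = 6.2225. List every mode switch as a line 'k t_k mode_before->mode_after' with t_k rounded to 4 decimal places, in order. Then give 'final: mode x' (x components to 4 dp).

1 1.0925 1->2
2 2.4911 2->1
3 3.7432 1->2
4 5.1418 2->1
final: 1 6.6102

Mode 1: guard c·x = 8.1368 hit at Δt = 1.0925 (t = 1.0925), x⁻ = (8.1368) → reset → x⁺ = (7.6017), jump to mode 2
Mode 2: guard c·x = -1.1079 hit at Δt = 1.3986 (t = 2.4911), x⁻ = (1.1079) → reset → x⁺ = (1.2457), jump to mode 1
Mode 1: guard c·x = 8.1368 hit at Δt = 1.2521 (t = 3.7432), x⁻ = (8.1368) → reset → x⁺ = (7.6017), jump to mode 2
Mode 2: guard c·x = -1.1079 hit at Δt = 1.3986 (t = 5.1418), x⁻ = (1.1079) → reset → x⁺ = (1.2457), jump to mode 1
Mode 1: flow for 1.0807 to horizon, guard not reached → x = (6.6102)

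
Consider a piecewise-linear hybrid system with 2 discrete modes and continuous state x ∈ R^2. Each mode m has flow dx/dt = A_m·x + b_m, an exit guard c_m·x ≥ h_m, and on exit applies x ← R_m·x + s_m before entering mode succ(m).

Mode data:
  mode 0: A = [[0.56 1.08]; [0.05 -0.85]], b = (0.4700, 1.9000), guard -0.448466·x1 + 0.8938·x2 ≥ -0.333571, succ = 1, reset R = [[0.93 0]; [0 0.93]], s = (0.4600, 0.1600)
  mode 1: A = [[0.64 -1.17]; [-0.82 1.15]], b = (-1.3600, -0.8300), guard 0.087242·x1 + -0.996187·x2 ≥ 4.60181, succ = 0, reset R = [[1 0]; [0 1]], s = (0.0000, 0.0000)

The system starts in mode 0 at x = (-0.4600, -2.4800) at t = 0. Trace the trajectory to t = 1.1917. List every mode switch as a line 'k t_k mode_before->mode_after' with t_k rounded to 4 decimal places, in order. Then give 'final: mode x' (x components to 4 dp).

1 0.4417 0->1
final: 1 -1.0979 -1.9233

Mode 0: guard c·x = -0.3336 hit at Δt = 0.4417 (t = 0.4417), x⁻ = (-1.2918, -1.0214) → reset → x⁺ = (-0.7414, -0.7899), jump to mode 1
Mode 1: flow for 0.7500 to horizon, guard not reached → x = (-1.0979, -1.9233)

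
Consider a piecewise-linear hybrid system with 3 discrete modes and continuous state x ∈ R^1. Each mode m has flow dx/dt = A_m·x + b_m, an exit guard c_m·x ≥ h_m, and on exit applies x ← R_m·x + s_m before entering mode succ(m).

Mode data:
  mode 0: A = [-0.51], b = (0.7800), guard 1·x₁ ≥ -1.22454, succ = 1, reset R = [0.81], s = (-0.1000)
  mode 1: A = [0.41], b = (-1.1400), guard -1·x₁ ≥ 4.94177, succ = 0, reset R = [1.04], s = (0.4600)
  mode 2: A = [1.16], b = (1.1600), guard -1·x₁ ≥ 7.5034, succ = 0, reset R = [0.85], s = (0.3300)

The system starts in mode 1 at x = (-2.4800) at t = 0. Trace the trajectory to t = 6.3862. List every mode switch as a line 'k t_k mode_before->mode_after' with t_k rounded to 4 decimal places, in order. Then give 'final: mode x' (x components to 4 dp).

1 0.9363 1->0
2 2.5303 0->1
3 4.2138 1->0
4 5.8078 0->1
final: 1 -2.1282

Mode 1: guard c·x = 4.9418 hit at Δt = 0.9363 (t = 0.9363), x⁻ = (-4.9418) → reset → x⁺ = (-4.6794), jump to mode 0
Mode 0: guard c·x = -1.2245 hit at Δt = 1.5940 (t = 2.5303), x⁻ = (-1.2245) → reset → x⁺ = (-1.0919), jump to mode 1
Mode 1: guard c·x = 4.9418 hit at Δt = 1.6835 (t = 4.2138), x⁻ = (-4.9418) → reset → x⁺ = (-4.6794), jump to mode 0
Mode 0: guard c·x = -1.2245 hit at Δt = 1.5940 (t = 5.8078), x⁻ = (-1.2245) → reset → x⁺ = (-1.0919), jump to mode 1
Mode 1: flow for 0.5784 to horizon, guard not reached → x = (-2.1282)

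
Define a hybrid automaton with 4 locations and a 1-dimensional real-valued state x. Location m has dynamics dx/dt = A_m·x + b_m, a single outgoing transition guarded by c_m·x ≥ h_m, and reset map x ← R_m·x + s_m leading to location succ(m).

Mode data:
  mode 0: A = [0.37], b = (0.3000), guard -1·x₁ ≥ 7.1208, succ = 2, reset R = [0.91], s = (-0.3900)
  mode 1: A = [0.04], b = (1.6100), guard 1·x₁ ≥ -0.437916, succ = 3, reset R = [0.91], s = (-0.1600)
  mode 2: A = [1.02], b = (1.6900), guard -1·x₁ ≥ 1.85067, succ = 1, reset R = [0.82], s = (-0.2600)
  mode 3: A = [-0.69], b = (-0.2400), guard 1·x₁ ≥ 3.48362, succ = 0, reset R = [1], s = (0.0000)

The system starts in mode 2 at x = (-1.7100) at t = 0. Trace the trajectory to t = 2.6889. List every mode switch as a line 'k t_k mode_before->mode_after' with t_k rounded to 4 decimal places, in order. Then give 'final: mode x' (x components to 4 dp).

1 1.2686 2->1
2 2.1243 1->3
final: 3 -0.4905

Mode 2: guard c·x = 1.8507 hit at Δt = 1.2686 (t = 1.2686), x⁻ = (-1.8507) → reset → x⁺ = (-1.7775), jump to mode 1
Mode 1: guard c·x = -0.4379 hit at Δt = 0.8557 (t = 2.1243), x⁻ = (-0.4379) → reset → x⁺ = (-0.5585), jump to mode 3
Mode 3: flow for 0.5646 to horizon, guard not reached → x = (-0.4905)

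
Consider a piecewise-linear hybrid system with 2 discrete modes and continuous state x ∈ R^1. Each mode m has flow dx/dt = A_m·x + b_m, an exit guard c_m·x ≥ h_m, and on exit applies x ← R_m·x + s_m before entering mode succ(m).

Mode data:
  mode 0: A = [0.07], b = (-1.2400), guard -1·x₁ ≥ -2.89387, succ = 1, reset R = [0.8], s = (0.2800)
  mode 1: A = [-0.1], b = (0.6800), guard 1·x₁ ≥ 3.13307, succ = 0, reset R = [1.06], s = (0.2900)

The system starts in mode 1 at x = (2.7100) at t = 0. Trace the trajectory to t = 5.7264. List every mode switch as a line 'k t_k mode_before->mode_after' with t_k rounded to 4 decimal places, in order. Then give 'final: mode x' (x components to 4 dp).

1 1.0919 1->0
2 1.8005 0->1
3 3.1695 1->0
4 3.8781 0->1
5 5.2470 1->0
final: 0 3.1298

Mode 1: guard c·x = 3.1331 hit at Δt = 1.0919 (t = 1.0919), x⁻ = (3.1331) → reset → x⁺ = (3.6111), jump to mode 0
Mode 0: guard c·x = -2.8939 hit at Δt = 0.7086 (t = 1.8005), x⁻ = (2.8939) → reset → x⁺ = (2.5951), jump to mode 1
Mode 1: guard c·x = 3.1331 hit at Δt = 1.3690 (t = 3.1695), x⁻ = (3.1331) → reset → x⁺ = (3.6111), jump to mode 0
Mode 0: guard c·x = -2.8939 hit at Δt = 0.7086 (t = 3.8781), x⁻ = (2.8939) → reset → x⁺ = (2.5951), jump to mode 1
Mode 1: guard c·x = 3.1331 hit at Δt = 1.3690 (t = 5.2470), x⁻ = (3.1331) → reset → x⁺ = (3.6111), jump to mode 0
Mode 0: flow for 0.4794 to horizon, guard not reached → x = (3.1298)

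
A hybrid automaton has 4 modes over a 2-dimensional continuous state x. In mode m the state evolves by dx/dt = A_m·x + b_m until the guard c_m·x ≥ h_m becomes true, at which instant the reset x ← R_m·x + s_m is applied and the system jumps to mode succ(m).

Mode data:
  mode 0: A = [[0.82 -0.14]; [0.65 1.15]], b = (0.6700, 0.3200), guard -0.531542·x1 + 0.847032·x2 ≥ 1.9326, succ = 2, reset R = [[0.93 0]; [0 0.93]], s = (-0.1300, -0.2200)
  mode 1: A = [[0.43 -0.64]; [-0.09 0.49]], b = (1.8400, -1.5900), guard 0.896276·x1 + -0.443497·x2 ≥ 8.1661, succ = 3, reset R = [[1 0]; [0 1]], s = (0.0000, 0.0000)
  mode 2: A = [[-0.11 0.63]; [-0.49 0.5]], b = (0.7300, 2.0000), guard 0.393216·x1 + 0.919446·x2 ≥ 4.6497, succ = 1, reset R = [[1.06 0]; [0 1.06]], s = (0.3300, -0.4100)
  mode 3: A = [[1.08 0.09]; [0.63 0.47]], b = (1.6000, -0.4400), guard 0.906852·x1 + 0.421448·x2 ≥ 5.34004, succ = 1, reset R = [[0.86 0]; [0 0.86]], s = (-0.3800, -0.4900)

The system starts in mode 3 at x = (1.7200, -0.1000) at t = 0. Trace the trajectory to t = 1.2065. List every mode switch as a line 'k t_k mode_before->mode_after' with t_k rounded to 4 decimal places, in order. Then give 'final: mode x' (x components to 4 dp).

Mode 3: guard c·x = 5.3400 hit at Δt = 0.6977 (t = 0.6977), x⁻ = (5.3473, 1.1647) → reset → x⁺ = (4.2187, 0.5116), jump to mode 1
Mode 1: flow for 0.5088 to horizon, guard not reached → x = (6.2826, -0.5297)

1 0.6977 3->1
final: 1 6.2826 -0.5297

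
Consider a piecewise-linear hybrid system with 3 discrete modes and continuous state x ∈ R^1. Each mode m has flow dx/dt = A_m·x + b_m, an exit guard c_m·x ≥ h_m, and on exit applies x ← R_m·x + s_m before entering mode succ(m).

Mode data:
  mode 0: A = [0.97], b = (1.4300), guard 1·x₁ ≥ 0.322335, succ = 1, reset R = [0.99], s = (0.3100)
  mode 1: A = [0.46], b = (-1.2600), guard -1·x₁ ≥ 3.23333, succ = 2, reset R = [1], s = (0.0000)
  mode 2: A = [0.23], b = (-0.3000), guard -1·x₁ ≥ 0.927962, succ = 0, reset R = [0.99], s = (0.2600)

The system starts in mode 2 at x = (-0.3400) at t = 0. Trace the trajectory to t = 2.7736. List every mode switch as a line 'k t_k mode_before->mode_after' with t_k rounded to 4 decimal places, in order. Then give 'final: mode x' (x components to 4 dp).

Mode 2: guard c·x = 0.9280 hit at Δt = 1.3291 (t = 1.3291), x⁻ = (-0.9280) → reset → x⁺ = (-0.6587), jump to mode 0
Mode 0: guard c·x = 0.3223 hit at Δt = 0.8142 (t = 2.1433), x⁻ = (0.3223) → reset → x⁺ = (0.6291), jump to mode 1
Mode 1: flow for 0.6303 to horizon, guard not reached → x = (-0.0806)

1 1.3291 2->0
2 2.1433 0->1
final: 1 -0.0806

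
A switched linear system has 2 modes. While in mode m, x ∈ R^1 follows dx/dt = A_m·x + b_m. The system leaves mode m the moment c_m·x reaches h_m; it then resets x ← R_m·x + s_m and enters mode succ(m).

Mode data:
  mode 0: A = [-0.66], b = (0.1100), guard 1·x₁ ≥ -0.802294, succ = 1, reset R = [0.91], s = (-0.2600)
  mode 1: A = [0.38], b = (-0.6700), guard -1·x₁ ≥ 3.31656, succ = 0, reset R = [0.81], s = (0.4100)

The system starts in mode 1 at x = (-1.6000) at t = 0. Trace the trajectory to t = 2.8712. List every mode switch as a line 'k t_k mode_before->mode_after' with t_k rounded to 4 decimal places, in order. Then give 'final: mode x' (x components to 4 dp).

Mode 1: guard c·x = 3.3166 hit at Δt = 1.0852 (t = 1.0852), x⁻ = (-3.3166) → reset → x⁺ = (-2.2764), jump to mode 0
Mode 0: guard c·x = -0.8023 hit at Δt = 1.4012 (t = 2.4864), x⁻ = (-0.8023) → reset → x⁺ = (-0.9901), jump to mode 1
Mode 1: flow for 0.3848 to horizon, guard not reached → x = (-1.4236)

1 1.0852 1->0
2 2.4864 0->1
final: 1 -1.4236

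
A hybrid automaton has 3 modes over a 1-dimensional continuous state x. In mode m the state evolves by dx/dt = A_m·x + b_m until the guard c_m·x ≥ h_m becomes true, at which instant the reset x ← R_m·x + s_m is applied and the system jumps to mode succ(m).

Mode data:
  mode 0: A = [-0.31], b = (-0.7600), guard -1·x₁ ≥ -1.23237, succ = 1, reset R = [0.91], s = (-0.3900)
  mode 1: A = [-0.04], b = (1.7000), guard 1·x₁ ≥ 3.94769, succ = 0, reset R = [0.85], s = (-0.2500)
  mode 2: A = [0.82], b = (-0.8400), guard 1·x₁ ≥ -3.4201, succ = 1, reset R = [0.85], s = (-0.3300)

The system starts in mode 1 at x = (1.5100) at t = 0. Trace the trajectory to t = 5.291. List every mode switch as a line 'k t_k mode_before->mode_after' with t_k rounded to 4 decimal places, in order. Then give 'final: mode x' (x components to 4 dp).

Mode 1: guard c·x = 3.9477 hit at Δt = 1.5328 (t = 1.5328), x⁻ = (3.9477) → reset → x⁺ = (3.1055), jump to mode 0
Mode 0: guard c·x = -1.2324 hit at Δt = 1.3261 (t = 2.8589), x⁻ = (1.2324) → reset → x⁺ = (0.7315), jump to mode 1
Mode 1: guard c·x = 3.9477 hit at Δt = 2.0032 (t = 4.8621), x⁻ = (3.9477) → reset → x⁺ = (3.1055), jump to mode 0
Mode 0: flow for 0.4289 to horizon, guard not reached → x = (2.4137)

1 1.5328 1->0
2 2.8589 0->1
3 4.8621 1->0
final: 0 2.4137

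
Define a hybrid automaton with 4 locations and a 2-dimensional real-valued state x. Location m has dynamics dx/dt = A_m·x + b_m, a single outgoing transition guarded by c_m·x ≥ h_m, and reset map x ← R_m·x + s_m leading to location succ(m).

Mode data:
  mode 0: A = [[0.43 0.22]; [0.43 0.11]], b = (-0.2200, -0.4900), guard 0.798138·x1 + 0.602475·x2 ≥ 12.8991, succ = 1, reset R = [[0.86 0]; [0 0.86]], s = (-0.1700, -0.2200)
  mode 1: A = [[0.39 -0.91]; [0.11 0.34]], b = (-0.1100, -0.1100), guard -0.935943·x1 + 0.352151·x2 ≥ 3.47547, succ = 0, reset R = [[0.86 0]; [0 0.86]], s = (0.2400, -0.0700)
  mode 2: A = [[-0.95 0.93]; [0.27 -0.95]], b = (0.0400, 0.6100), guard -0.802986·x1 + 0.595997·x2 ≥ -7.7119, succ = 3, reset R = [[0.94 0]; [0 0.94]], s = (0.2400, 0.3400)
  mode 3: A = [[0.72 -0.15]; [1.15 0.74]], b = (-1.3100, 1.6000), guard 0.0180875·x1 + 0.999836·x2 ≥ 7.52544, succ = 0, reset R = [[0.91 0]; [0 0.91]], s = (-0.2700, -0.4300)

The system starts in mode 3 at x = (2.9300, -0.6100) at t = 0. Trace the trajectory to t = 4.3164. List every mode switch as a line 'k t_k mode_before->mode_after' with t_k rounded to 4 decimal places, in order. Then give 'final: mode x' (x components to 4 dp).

1 1.0700 3->0
2 2.4782 0->1
3 3.3208 1->0
final: 0 3.9303 11.6620

Mode 3: guard c·x = 7.5254 hit at Δt = 1.0700 (t = 1.0700), x⁻ = (3.6583, 7.4605) → reset → x⁺ = (3.0591, 6.3590), jump to mode 0
Mode 0: guard c·x = 12.8991 hit at Δt = 1.4082 (t = 2.4782), x⁻ = (8.4832, 10.1720) → reset → x⁺ = (7.1255, 8.5279), jump to mode 1
Mode 1: guard c·x = 3.4755 hit at Δt = 0.8426 (t = 3.3208), x⁻ = (0.6988, 11.7266) → reset → x⁺ = (0.8410, 10.0149), jump to mode 0
Mode 0: flow for 0.9956 to horizon, guard not reached → x = (3.9303, 11.6620)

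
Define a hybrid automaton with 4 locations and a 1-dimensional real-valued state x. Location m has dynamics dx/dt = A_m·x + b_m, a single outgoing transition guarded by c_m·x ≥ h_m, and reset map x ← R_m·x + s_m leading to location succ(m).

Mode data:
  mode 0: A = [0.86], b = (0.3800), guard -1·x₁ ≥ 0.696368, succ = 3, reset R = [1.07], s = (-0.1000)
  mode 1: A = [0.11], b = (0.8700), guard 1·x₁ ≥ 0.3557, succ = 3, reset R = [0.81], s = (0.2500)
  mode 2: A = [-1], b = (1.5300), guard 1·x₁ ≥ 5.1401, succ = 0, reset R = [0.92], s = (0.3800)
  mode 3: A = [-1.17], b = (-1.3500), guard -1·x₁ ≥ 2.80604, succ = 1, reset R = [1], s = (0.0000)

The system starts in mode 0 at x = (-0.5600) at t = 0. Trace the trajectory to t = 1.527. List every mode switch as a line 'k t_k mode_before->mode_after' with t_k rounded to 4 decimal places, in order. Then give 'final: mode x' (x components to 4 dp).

Mode 0: guard c·x = 0.6964 hit at Δt = 0.8924 (t = 0.8924), x⁻ = (-0.6964) → reset → x⁺ = (-0.8451), jump to mode 3
Mode 3: flow for 0.6346 to horizon, guard not reached → x = (-1.0069)

1 0.8924 0->3
final: 3 -1.0069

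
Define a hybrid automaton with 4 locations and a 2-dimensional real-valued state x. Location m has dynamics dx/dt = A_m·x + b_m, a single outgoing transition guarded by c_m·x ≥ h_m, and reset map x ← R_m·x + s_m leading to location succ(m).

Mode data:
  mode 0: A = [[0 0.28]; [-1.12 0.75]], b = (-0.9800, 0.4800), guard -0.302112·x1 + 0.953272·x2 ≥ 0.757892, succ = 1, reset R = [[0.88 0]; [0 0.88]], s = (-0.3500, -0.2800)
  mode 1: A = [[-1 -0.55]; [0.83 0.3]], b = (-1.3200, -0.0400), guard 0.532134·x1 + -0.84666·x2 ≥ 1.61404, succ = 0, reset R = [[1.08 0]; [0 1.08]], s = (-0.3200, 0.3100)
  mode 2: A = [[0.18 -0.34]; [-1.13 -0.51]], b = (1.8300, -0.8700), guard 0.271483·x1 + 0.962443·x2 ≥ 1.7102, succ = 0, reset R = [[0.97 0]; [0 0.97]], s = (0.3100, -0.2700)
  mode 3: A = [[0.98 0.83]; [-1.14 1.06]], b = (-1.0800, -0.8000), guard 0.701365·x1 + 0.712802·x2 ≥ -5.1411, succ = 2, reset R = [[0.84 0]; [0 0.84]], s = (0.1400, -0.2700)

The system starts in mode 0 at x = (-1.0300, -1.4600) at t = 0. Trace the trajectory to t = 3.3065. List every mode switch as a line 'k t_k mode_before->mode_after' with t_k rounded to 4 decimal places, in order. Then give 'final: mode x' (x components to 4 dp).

Mode 0: guard c·x = 0.7579 hit at Δt = 0.9404 (t = 0.9404), x⁻ = (-2.1809, 0.1039) → reset → x⁺ = (-2.2692, -0.1886), jump to mode 1
Mode 1: guard c·x = 1.6140 hit at Δt = 1.2960 (t = 2.2364), x⁻ = (-0.9300, -2.4908) → reset → x⁺ = (-1.3243, -2.3801), jump to mode 0
Mode 0: flow for 1.0701 to horizon, guard not reached → x = (-2.9213, -0.7428)

1 0.9404 0->1
2 2.2364 1->0
final: 0 -2.9213 -0.7428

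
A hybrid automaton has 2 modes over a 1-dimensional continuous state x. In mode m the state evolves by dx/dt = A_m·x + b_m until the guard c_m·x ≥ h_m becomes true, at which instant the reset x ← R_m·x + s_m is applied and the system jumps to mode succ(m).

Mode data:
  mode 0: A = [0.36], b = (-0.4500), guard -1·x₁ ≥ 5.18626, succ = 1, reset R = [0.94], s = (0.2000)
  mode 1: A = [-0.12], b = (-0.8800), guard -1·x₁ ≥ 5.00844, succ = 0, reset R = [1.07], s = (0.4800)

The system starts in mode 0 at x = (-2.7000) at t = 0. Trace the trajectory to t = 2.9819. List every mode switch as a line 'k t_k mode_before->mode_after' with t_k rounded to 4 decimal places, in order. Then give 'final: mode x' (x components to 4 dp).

1 1.3562 0->1
2 2.4728 1->0
3 2.6087 0->1
final: 1 -4.7915

Mode 0: guard c·x = 5.1863 hit at Δt = 1.3562 (t = 1.3562), x⁻ = (-5.1863) → reset → x⁺ = (-4.6751), jump to mode 1
Mode 1: guard c·x = 5.0084 hit at Δt = 1.1166 (t = 2.4728), x⁻ = (-5.0084) → reset → x⁺ = (-4.8790), jump to mode 0
Mode 0: guard c·x = 5.1863 hit at Δt = 0.1359 (t = 2.6087), x⁻ = (-5.1863) → reset → x⁺ = (-4.6751), jump to mode 1
Mode 1: flow for 0.3732 to horizon, guard not reached → x = (-4.7915)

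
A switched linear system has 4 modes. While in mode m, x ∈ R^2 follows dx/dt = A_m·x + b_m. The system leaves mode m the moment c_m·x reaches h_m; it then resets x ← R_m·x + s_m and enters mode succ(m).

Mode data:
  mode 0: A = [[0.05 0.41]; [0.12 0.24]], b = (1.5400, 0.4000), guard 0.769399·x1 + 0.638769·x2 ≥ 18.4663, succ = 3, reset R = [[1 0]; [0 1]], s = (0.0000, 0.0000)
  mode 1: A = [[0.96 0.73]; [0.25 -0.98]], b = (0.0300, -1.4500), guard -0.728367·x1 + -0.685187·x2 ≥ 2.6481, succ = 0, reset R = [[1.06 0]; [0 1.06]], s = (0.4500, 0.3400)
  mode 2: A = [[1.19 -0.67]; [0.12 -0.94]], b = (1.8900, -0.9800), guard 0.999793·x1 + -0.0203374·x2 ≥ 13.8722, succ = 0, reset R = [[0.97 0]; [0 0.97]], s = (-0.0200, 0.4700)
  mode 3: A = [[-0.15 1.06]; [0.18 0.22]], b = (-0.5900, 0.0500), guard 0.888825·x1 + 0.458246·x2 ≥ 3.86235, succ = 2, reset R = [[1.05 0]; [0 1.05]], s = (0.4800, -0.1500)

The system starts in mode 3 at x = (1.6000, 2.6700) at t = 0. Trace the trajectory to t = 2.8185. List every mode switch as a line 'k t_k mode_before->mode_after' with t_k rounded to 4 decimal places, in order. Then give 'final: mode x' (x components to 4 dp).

Mode 3: guard c·x = 3.8624 hit at Δt = 0.4984 (t = 0.4984), x⁻ = (2.6922, 3.2067) → reset → x⁺ = (3.3068, 3.2170), jump to mode 2
Mode 2: guard c·x = 13.8722 hit at Δt = 1.1334 (t = 1.6318), x⁻ = (13.8977, 1.1143) → reset → x⁺ = (13.4608, 1.5508), jump to mode 0
Mode 0: flow for 1.1867 to horizon, guard not reached → x = (17.7664, 5.1393)

1 0.4984 3->2
2 1.6318 2->0
final: 0 17.7664 5.1393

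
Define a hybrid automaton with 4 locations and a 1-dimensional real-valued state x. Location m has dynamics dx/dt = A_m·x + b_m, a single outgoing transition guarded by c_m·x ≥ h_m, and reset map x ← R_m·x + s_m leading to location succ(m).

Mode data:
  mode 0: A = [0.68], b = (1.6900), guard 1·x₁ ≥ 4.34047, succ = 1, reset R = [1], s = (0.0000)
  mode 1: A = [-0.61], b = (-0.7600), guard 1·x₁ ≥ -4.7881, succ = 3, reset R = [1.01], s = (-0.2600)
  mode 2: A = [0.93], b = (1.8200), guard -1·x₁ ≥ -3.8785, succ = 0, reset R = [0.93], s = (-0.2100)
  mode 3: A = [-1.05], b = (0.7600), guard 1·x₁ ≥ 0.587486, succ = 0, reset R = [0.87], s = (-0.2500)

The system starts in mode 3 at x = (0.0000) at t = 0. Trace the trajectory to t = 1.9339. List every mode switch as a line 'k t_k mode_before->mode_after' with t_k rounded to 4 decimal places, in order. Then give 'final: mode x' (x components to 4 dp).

Mode 3: guard c·x = 0.5875 hit at Δt = 1.5900 (t = 1.5900), x⁻ = (0.5875) → reset → x⁺ = (0.2611), jump to mode 0
Mode 0: flow for 0.3439 to horizon, guard not reached → x = (0.9847)

1 1.5900 3->0
final: 0 0.9847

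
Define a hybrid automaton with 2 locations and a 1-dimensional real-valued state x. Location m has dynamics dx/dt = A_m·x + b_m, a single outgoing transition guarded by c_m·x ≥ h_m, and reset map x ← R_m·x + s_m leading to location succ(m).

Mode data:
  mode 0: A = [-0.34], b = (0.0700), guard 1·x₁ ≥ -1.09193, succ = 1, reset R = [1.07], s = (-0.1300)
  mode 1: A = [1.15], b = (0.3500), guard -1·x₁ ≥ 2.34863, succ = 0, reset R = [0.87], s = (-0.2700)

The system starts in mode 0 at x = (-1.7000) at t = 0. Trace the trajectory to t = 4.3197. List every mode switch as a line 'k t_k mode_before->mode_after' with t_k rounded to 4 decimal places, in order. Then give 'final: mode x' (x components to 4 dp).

Mode 0: guard c·x = -1.0919 hit at Δt = 1.1302 (t = 1.1302), x⁻ = (-1.0919) → reset → x⁺ = (-1.2984), jump to mode 1
Mode 1: guard c·x = 2.3486 hit at Δt = 0.6270 (t = 1.7572), x⁻ = (-2.3486) → reset → x⁺ = (-2.3133), jump to mode 0
Mode 0: guard c·x = -1.0919 hit at Δt = 1.9508 (t = 3.7079), x⁻ = (-1.0919) → reset → x⁺ = (-1.2984), jump to mode 1
Mode 1: flow for 0.6118 to horizon, guard not reached → x = (-2.3131)

1 1.1302 0->1
2 1.7572 1->0
3 3.7079 0->1
final: 1 -2.3131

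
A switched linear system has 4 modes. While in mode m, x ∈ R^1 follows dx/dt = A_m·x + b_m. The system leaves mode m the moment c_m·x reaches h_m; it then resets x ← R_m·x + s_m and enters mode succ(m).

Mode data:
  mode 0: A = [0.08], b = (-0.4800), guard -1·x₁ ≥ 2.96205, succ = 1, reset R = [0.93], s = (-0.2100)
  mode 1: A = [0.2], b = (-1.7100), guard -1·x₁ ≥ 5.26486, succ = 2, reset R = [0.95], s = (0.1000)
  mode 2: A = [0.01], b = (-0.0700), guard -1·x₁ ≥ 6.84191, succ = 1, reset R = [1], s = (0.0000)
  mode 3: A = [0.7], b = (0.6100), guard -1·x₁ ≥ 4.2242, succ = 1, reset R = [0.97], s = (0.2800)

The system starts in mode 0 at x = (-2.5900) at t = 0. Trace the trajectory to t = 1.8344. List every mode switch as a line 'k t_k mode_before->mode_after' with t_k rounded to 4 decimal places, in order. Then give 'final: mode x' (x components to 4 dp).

1 0.5300 0->1
2 1.4406 1->2
final: 2 -4.9486

Mode 0: guard c·x = 2.9621 hit at Δt = 0.5300 (t = 0.5300), x⁻ = (-2.9620) → reset → x⁺ = (-2.9647), jump to mode 1
Mode 1: guard c·x = 5.2649 hit at Δt = 0.9106 (t = 1.4406), x⁻ = (-5.2649) → reset → x⁺ = (-4.9016), jump to mode 2
Mode 2: flow for 0.3938 to horizon, guard not reached → x = (-4.9486)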